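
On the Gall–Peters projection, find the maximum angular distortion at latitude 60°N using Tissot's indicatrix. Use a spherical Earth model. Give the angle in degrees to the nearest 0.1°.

Gall–Peters is a cylindrical equal-area projection with standard parallels at ±45°. A cylindrical equal-area projection with standard parallel φ₀ has meridian scale h = cos φ / cos φ₀ and parallel scale k = cos φ₀ / cos φ (so areas are preserved, h·k = 1).
At 60°: h = 0.7071, k = 1.414; principal scales a = 1.414, b = 0.7071.
sin(ω/2) = (a − b)/(a + b) = 0.7071/2.121 = 0.3333, so ω = 2 arcsin(0.3333) ≈ 38.9°.

38.9°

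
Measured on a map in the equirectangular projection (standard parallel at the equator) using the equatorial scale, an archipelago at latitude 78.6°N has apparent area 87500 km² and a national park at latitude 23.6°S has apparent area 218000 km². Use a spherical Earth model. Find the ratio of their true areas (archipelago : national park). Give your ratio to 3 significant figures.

0.0866

On the plate carrée, areal scale = h·k = 1 × sec φ, so true area = apparent × cos φ.
True area of archipelago: 87500 × cos(78.6°) = 87500 × 0.1977 = 17300 km².
True area of national park: 218000 × cos(23.6°) = 218000 × 0.9164 = 199800 km².
Ratio = 17300 / 199800 ≈ 0.0866.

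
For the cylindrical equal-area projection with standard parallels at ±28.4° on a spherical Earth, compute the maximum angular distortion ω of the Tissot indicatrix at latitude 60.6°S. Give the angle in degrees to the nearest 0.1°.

63.3°

For cylindrical equal-area with standard parallel φ₀, h = cos φ / cos φ₀ and k = cos φ₀ / cos φ, so h·k = 1.
At 60.6°: h = 0.5581, k = 1.792; principal scales a = 1.792, b = 0.5581.
sin(ω/2) = (a − b)/(a + b) = 1.234/2.350 = 0.5250, so ω = 2 arcsin(0.5250) ≈ 63.3°.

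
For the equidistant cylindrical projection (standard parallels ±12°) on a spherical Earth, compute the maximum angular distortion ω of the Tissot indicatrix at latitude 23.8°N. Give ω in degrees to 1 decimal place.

The equidistant cylindrical projection with φ₀ = 12° has h = 1 (meridians true) and k = cos φ₀ / cos φ along parallels.
At 23.8°: h = 1.000, k = 1.069; principal scales a = 1.069, b = 1.000.
sin(ω/2) = (a − b)/(a + b) = 0.06906/2.069 = 0.03338, so ω = 2 arcsin(0.03338) ≈ 3.8°.

3.8°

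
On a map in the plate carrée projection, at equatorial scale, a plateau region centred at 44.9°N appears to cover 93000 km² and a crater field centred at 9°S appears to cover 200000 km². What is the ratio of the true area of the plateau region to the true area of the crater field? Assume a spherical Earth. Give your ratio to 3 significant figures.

Plate carrée has h = 1 and k = sec φ, giving areal scale sec φ; true area = (apparent area) · cos φ.
True area of plateau region: 93000 × cos(44.9°) = 93000 × 0.7083 = 65880 km².
True area of crater field: 200000 × cos(9°) = 200000 × 0.9877 = 197500 km².
Ratio = 65880 / 197500 ≈ 0.333.

0.333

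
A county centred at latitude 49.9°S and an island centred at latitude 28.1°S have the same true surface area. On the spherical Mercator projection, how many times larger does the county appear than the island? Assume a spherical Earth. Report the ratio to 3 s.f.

1.88

Mercator areal scale is sec²φ.
At 49.9°: sec²(49.9°) = 1/0.6441² = 2.410.
At 28.1°: sec²(28.1°) = 1/0.8821² = 1.285.
Ratio = 2.410/1.285 = cos²(28.1°)/cos²(49.9°) ≈ 1.88.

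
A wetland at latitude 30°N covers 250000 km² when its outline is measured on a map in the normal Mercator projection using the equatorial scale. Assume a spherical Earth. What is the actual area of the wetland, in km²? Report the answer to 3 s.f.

188000 km²

Mercator is conformal, so the point scale is isotropic: h = k = sec φ = 1/cos φ.
Areal scale = k² = sec²φ = 1/cos²(30°) = 1/0.8660² = 1.333.
True area = apparent / (areal scale) = 250000 / 1.333 ≈ 188000 km².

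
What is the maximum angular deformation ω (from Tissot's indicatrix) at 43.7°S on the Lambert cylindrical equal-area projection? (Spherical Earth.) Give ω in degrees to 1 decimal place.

36.5°

The Lambert cylindrical equal-area projection is the cylindrical equal-area projection with its standard parallel at the equator (φ₀ = 0). For cylindrical equal-area with standard parallel φ₀, h = cos φ / cos φ₀ and k = cos φ₀ / cos φ, so h·k = 1.
At 43.7°: h = 0.7230, k = 1.383; principal scales a = 1.383, b = 0.7230.
sin(ω/2) = (a − b)/(a + b) = 0.6602/2.106 = 0.3135, so ω = 2 arcsin(0.3135) ≈ 36.5°.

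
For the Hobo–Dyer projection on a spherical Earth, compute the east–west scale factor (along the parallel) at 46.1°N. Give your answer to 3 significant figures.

1.14

Hobo–Dyer is a cylindrical equal-area projection with standard parallels at ±37.5°. Cylindrical equal-area (φ₀ = 37.5°): h = cos φ / cos 37.5° along meridians, k = cos 37.5° / cos φ along parallels; h·k = 1.
k = cos 37.5° / cos 46.1° = 0.7934/0.6934 = 1.144.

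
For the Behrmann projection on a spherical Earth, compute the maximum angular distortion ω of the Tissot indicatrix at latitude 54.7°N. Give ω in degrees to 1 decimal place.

45.1°

Behrmann is a cylindrical equal-area projection with standard parallels at ±30°. Cylindrical equal-area (φ₀ = 30°): h = cos φ / cos 30° along meridians, k = cos 30° / cos φ along parallels; h·k = 1.
At 54.7°: h = 0.6673, k = 1.499; principal scales a = 1.499, b = 0.6673.
sin(ω/2) = (a − b)/(a + b) = 0.8314/2.166 = 0.3839, so ω = 2 arcsin(0.3839) ≈ 45.1°.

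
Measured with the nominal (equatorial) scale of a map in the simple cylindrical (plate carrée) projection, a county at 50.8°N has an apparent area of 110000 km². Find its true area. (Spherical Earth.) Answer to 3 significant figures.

69500 km²

Plate carrée maps x = Rλ, y = Rφ. The meridian scale is h = 1 and the parallel scale is k = 1/cos φ = sec φ.
Areal scale = h·k = 1 × sec φ; at 50.8°, h = 1.000, k = 1.582, so h·k = 1.582.
True area = apparent / (areal scale) = 110000 / 1.582 ≈ 69500 km².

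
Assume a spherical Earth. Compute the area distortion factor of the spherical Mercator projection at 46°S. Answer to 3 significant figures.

2.07

For Mercator, h = k = sec φ (a conformal cylindrical projection has a single point scale, 1/cos φ).
Areal scale = k² = sec²φ = 1/cos²(46°) = 1/0.6947² = 2.072.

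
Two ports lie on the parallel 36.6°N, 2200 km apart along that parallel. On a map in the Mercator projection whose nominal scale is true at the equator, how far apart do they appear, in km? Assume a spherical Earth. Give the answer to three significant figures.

For Mercator, h = k = sec φ (a conformal cylindrical projection has a single point scale, 1/cos φ).
Along the parallel, k = sec 36.6° = 1/0.8028 = 1.246.
Map distance = 2200 × 1.246 ≈ 2740 km.

2740 km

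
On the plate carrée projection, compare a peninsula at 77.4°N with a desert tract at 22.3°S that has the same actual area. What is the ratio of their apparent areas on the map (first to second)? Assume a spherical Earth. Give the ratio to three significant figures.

Plate carrée maps x = Rλ, y = Rφ. The meridian scale is h = 1 and the parallel scale is k = 1/cos φ = sec φ.
Areal scale at 77.4°: h·k = 1.000 × 4.584 = 4.584.
Areal scale at 22.3°: h·k = 1.000 × 1.081 = 1.081.
Ratio = 4.584/1.081 ≈ 4.24.

4.24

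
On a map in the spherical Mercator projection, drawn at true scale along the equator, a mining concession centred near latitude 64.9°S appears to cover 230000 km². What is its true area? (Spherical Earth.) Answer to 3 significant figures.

Mercator is conformal, so the point scale is isotropic: h = k = sec φ = 1/cos φ.
Areal scale = k² = sec²φ = 1/cos²(64.9°) = 1/0.4242² = 5.557.
True area = apparent / (areal scale) = 230000 / 5.557 ≈ 41400 km².

41400 km²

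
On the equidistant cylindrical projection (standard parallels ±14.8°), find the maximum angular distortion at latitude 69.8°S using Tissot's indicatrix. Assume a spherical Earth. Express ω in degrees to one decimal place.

The equidistant cylindrical projection with φ₀ = 14.8° has h = 1 (meridians true) and k = cos φ₀ / cos φ along parallels.
At 69.8°: h = 1.000, k = 2.800; principal scales a = 2.800, b = 1.000.
sin(ω/2) = (a − b)/(a + b) = 1.800/3.800 = 0.4737, so ω = 2 arcsin(0.4737) ≈ 56.5°.

56.5°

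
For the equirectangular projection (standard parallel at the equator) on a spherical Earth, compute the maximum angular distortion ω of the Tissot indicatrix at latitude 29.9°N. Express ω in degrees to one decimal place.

8.2°

For the equirectangular projection with φ₀ = 0 (plate carrée), h = 1 along meridians and k = sec φ along parallels.
At 29.9°: h = 1.000, k = 1.154; principal scales a = 1.154, b = 1.000.
sin(ω/2) = (a − b)/(a + b) = 0.1535/2.154 = 0.07130, so ω = 2 arcsin(0.07130) ≈ 8.2°.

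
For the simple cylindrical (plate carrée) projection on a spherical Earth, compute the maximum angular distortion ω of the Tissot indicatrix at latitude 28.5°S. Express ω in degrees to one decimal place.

7.4°

In the plate carrée (x = Rλ, y = Rφ), meridians are true-scale (h = 1) and parallels are stretched by k = sec φ.
At 28.5°: h = 1.000, k = 1.138; principal scales a = 1.138, b = 1.000.
sin(ω/2) = (a − b)/(a + b) = 0.1379/2.138 = 0.06450, so ω = 2 arcsin(0.06450) ≈ 7.4°.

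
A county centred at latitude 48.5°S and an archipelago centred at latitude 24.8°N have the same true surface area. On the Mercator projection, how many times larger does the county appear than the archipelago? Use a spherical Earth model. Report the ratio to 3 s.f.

1.88

Mercator is conformal with k = sec φ, so areal scale = k² = sec²φ.
At 48.5°: sec²(48.5°) = 1/0.6626² = 2.278.
At 24.8°: sec²(24.8°) = 1/0.9078² = 1.214.
Ratio = 2.278/1.214 = cos²(24.8°)/cos²(48.5°) ≈ 1.88.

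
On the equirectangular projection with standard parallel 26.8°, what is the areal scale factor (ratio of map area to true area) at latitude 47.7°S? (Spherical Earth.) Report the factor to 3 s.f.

With standard parallel φ₀ = 26.8°, the equirectangular projection gives x = Rλ cos φ₀, y = Rφ, so h = 1 and k = cos 26.8° / cos φ.
Areal scale = h·k = 1 × cos φ₀ / cos φ; at 47.7°, h = 1.000, k = 1.326, so h·k = 1.326.

1.33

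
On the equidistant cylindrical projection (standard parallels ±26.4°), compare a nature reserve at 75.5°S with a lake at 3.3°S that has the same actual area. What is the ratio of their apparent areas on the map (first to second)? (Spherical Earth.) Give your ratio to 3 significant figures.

3.99

The equidistant cylindrical projection with φ₀ = 26.4° has h = 1 (meridians true) and k = cos φ₀ / cos φ along parallels.
Areal scale at 75.5°: h·k = 1.000 × 3.577 = 3.577.
Areal scale at 3.3°: h·k = 1.000 × 0.8972 = 0.8972.
Ratio = 3.577/0.8972 ≈ 3.99.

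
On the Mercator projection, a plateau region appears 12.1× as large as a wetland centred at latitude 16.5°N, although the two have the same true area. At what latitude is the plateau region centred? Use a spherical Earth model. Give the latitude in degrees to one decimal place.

74.0°

For equal true areas on Mercator, apparent areas scale as sec²φ, so the ratio is cos²φ₂ / cos²φ₁.
cos²φ₂ / cos²φ₁ = 12.1  ⇒  cos φ₁ = cos 16.5° / √12.1 = 0.9588/3.479 = 0.2756.
φ₁ = arccos(0.2756) ≈ 74.0°.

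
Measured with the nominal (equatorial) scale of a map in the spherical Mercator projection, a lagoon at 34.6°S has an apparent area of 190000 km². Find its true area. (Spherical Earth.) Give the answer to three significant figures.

129000 km²

Mercator is conformal, so the point scale is isotropic: h = k = sec φ = 1/cos φ.
Areal scale = k² = sec²φ = 1/cos²(34.6°) = 1/0.8231² = 1.476.
True area = apparent / (areal scale) = 190000 / 1.476 ≈ 129000 km².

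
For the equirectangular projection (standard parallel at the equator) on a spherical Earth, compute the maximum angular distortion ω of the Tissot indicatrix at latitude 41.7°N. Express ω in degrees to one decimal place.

16.7°

For the equirectangular projection with φ₀ = 0 (plate carrée), h = 1 along meridians and k = sec φ along parallels.
At 41.7°: h = 1.000, k = 1.339; principal scales a = 1.339, b = 1.000.
sin(ω/2) = (a − b)/(a + b) = 0.3393/2.339 = 0.1451, so ω = 2 arcsin(0.1451) ≈ 16.7°.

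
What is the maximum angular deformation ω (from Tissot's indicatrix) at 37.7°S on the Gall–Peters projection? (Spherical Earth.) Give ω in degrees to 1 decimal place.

Gall–Peters is a cylindrical equal-area projection with standard parallels at ±45°. A cylindrical equal-area projection with standard parallel φ₀ has meridian scale h = cos φ / cos φ₀ and parallel scale k = cos φ₀ / cos φ (so areas are preserved, h·k = 1).
At 37.7°: h = 1.119, k = 0.8937; principal scales a = 1.119, b = 0.8937.
sin(ω/2) = (a − b)/(a + b) = 0.2253/2.013 = 0.1119, so ω = 2 arcsin(0.1119) ≈ 12.9°.

12.9°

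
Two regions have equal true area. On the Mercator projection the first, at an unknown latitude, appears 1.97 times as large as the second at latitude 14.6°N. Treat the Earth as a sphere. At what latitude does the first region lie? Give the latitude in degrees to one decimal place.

On Mercator, (apparent₁)/(apparent₂) = sec²φ₁ / sec²φ₂ when true areas are equal.
cos²φ₂ / cos²φ₁ = 1.97  ⇒  cos φ₁ = cos 14.6° / √1.97 = 0.9677/1.404 = 0.6895.
φ₁ = arccos(0.6895) ≈ 46.4°.

46.4°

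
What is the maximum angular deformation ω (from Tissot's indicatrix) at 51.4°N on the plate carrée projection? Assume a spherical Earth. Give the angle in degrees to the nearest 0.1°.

For the equirectangular projection with φ₀ = 0 (plate carrée), h = 1 along meridians and k = sec φ along parallels.
At 51.4°: h = 1.000, k = 1.603; principal scales a = 1.603, b = 1.000.
sin(ω/2) = (a − b)/(a + b) = 0.6029/2.603 = 0.2316, so ω = 2 arcsin(0.2316) ≈ 26.8°.

26.8°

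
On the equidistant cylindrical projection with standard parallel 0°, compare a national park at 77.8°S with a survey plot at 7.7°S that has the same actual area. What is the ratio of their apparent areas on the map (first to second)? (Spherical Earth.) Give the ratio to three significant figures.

4.69

In the plate carrée (x = Rλ, y = Rφ), meridians are true-scale (h = 1) and parallels are stretched by k = sec φ.
Areal scale at 77.8°: h·k = 1.000 × 4.732 = 4.732.
Areal scale at 7.7°: h·k = 1.000 × 1.009 = 1.009.
Ratio = 4.732/1.009 ≈ 4.69.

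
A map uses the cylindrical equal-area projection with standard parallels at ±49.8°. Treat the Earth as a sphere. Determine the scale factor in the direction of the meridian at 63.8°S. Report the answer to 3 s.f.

0.684

Cylindrical equal-area (φ₀ = 49.8°): h = cos φ / cos 49.8° along meridians, k = cos 49.8° / cos φ along parallels; h·k = 1.
h = cos 63.8° / cos 49.8° = 0.4415/0.6455 = 0.6840.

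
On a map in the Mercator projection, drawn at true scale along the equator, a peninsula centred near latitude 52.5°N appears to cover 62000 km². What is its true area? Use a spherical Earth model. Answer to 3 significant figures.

Mercator is conformal, so the point scale is isotropic: h = k = sec φ = 1/cos φ.
Areal scale = k² = sec²φ = 1/cos²(52.5°) = 1/0.6088² = 2.698.
True area = apparent / (areal scale) = 62000 / 2.698 ≈ 23000 km².

23000 km²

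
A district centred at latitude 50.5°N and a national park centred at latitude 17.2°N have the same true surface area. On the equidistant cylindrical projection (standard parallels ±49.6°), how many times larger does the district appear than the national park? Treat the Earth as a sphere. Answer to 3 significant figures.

1.50

The equidistant cylindrical projection with φ₀ = 49.6° has h = 1 (meridians true) and k = cos φ₀ / cos φ along parallels.
Areal scale at 50.5°: h·k = 1.000 × 1.019 = 1.019.
Areal scale at 17.2°: h·k = 1.000 × 0.6785 = 0.6785.
Ratio = 1.019/0.6785 ≈ 1.50.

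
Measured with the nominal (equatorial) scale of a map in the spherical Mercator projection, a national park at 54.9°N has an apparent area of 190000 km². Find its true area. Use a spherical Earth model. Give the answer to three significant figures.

The Mercator projection is conformal; its linear scale factor is the same in every direction and equals sec φ = 1/cos φ.
Areal scale = k² = sec²φ = 1/cos²(54.9°) = 1/0.5750² = 3.025.
True area = apparent / (areal scale) = 190000 / 3.025 ≈ 62800 km².

62800 km²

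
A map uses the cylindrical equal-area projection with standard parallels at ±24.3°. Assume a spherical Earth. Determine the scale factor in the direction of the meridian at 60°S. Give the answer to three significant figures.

A cylindrical equal-area projection with standard parallel φ₀ has meridian scale h = cos φ / cos φ₀ and parallel scale k = cos φ₀ / cos φ (so areas are preserved, h·k = 1).
h = cos 60° / cos 24.3° = 0.5000/0.9114 = 0.5486.

0.549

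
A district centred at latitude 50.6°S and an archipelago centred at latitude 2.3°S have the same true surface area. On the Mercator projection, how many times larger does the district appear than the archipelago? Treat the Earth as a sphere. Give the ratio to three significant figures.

2.48

On Mercator, area is exaggerated by sec²φ = 1/cos²φ.
At 50.6°: sec²(50.6°) = 1/0.6347² = 2.482.
At 2.3°: sec²(2.3°) = 1/0.9992² = 1.002.
Ratio = 2.482/1.002 = cos²(2.3°)/cos²(50.6°) ≈ 2.48.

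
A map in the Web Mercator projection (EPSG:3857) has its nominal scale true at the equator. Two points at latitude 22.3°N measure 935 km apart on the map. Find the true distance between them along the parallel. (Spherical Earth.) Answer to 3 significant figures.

The Mercator projection is conformal; its linear scale factor is the same in every direction and equals sec φ = 1/cos φ.
Along the parallel at 22.3°, map distances are exaggerated by k = sec 22.3° = 1.081.
True distance = 935 / 1.081 = 935 × cos 22.3° ≈ 865 km.

865 km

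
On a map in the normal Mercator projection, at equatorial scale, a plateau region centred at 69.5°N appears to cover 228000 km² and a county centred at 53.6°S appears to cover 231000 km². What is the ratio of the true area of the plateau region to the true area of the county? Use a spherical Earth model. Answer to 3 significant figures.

0.344

Mercator's areal exaggeration is sec²φ; hence true area = (apparent area) · cos²φ.
True area of plateau region: 228000 × cos²(69.5°) = 228000 × 0.1226 = 27960 km².
True area of county: 231000 × cos²(53.6°) = 231000 × 0.3521 = 81350 km².
Ratio = 27960 / 81350 ≈ 0.344.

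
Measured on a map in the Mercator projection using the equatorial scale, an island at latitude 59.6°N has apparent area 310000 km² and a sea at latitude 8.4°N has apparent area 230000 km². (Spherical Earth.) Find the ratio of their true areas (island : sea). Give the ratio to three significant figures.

On Mercator the areal scale is sec²φ, so true area = apparent × cos²φ.
True area of island: 310000 × cos²(59.6°) = 310000 × 0.2561 = 79380 km².
True area of sea: 230000 × cos²(8.4°) = 230000 × 0.9787 = 225100 km².
Ratio = 79380 / 225100 ≈ 0.353.

0.353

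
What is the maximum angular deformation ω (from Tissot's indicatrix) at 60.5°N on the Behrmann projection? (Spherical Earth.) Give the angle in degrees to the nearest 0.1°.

Behrmann is a cylindrical equal-area projection with standard parallels at ±30°. A cylindrical equal-area projection with standard parallel φ₀ has meridian scale h = cos φ / cos φ₀ and parallel scale k = cos φ₀ / cos φ (so areas are preserved, h·k = 1).
At 60.5°: h = 0.5686, k = 1.759; principal scales a = 1.759, b = 0.5686.
sin(ω/2) = (a − b)/(a + b) = 1.190/2.327 = 0.5114, so ω = 2 arcsin(0.5114) ≈ 61.5°.

61.5°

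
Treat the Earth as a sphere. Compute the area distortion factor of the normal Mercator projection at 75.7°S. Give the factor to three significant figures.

16.4

The Mercator projection is conformal; its linear scale factor is the same in every direction and equals sec φ = 1/cos φ.
Areal scale = k² = sec²φ = 1/cos²(75.7°) = 1/0.2470² = 16.39.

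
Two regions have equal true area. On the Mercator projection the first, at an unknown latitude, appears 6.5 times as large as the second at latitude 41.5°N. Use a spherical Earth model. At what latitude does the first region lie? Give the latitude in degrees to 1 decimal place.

Mercator areal scale is sec²φ, so apparent-area ratio = sec²φ₁ / sec²φ₂ = cos²φ₂ / cos²φ₁.
cos²φ₂ / cos²φ₁ = 6.5  ⇒  cos φ₁ = cos 41.5° / √6.5 = 0.7490/2.550 = 0.2938.
φ₁ = arccos(0.2938) ≈ 72.9°.

72.9°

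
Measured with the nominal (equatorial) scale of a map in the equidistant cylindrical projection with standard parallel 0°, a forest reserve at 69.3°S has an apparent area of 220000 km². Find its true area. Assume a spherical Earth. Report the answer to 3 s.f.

77800 km²

In the plate carrée (x = Rλ, y = Rφ), meridians are true-scale (h = 1) and parallels are stretched by k = sec φ.
Areal scale = h·k = 1 × sec φ; at 69.3°, h = 1.000, k = 2.829, so h·k = 2.829.
True area = apparent / (areal scale) = 220000 / 2.829 ≈ 77800 km².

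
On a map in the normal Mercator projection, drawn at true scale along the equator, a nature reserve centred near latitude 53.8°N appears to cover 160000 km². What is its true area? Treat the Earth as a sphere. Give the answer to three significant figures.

55800 km²

For Mercator, h = k = sec φ (a conformal cylindrical projection has a single point scale, 1/cos φ).
Areal scale = k² = sec²φ = 1/cos²(53.8°) = 1/0.5906² = 2.867.
True area = apparent / (areal scale) = 160000 / 2.867 ≈ 55800 km².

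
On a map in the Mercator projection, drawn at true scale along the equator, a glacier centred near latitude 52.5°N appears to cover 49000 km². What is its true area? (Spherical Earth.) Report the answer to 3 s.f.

For Mercator, h = k = sec φ (a conformal cylindrical projection has a single point scale, 1/cos φ).
Areal scale = k² = sec²φ = 1/cos²(52.5°) = 1/0.6088² = 2.698.
True area = apparent / (areal scale) = 49000 / 2.698 ≈ 18200 km².

18200 km²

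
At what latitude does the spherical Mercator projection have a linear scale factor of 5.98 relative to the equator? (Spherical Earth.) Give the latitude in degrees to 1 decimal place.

80.4°

Mercator scale is k = sec φ = 1/cos φ.
1/cos φ = 5.98  ⇒  cos φ = 0.1672  ⇒  φ = arccos(0.1672) ≈ 80.4°.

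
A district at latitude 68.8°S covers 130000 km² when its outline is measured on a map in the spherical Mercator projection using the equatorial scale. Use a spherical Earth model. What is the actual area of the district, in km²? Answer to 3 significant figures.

For Mercator, h = k = sec φ (a conformal cylindrical projection has a single point scale, 1/cos φ).
Areal scale = k² = sec²φ = 1/cos²(68.8°) = 1/0.3616² = 7.647.
True area = apparent / (areal scale) = 130000 / 7.647 ≈ 17000 km².

17000 km²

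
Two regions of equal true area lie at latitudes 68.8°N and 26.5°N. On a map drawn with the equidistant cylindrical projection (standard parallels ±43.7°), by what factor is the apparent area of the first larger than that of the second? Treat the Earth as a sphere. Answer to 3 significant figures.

In the equirectangular projection with standard parallel φ₀ = 43.7° (x = Rλ cos φ₀, y = Rφ), meridians are true-scale (h = 1) and the parallel scale is k = cos φ₀ / cos φ.
Areal scale at 68.8°: h·k = 1.000 × 1.999 = 1.999.
Areal scale at 26.5°: h·k = 1.000 × 0.8078 = 0.8078.
Ratio = 1.999/0.8078 ≈ 2.47.

2.47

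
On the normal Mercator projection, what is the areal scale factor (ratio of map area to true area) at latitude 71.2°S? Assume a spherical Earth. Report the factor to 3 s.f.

9.63

Mercator is conformal, so the point scale is isotropic: h = k = sec φ = 1/cos φ.
Areal scale = k² = sec²φ = 1/cos²(71.2°) = 1/0.3223² = 9.629.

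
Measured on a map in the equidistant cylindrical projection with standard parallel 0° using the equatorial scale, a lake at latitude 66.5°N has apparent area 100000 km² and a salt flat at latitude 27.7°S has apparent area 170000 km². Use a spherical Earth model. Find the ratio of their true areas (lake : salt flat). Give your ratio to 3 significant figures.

Plate carrée has h = 1 and k = sec φ, giving areal scale sec φ; true area = (apparent area) · cos φ.
True area of lake: 100000 × cos(66.5°) = 100000 × 0.3987 = 39870 km².
True area of salt flat: 170000 × cos(27.7°) = 170000 × 0.8854 = 150500 km².
Ratio = 39870 / 150500 ≈ 0.265.

0.265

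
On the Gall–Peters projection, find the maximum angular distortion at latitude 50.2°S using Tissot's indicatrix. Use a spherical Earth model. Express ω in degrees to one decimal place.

11.4°

Gall–Peters is a cylindrical equal-area projection with standard parallels at ±45°. For cylindrical equal-area with standard parallel φ₀, h = cos φ / cos φ₀ and k = cos φ₀ / cos φ, so h·k = 1.
At 50.2°: h = 0.9053, k = 1.105; principal scales a = 1.105, b = 0.9053.
sin(ω/2) = (a − b)/(a + b) = 0.1994/2.010 = 0.09921, so ω = 2 arcsin(0.09921) ≈ 11.4°.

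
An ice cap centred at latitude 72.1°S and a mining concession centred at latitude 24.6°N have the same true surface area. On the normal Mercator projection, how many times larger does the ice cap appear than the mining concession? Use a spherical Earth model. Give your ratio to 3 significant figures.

8.75

Mercator areal scale is sec²φ.
At 72.1°: sec²(72.1°) = 1/0.3074² = 10.59.
At 24.6°: sec²(24.6°) = 1/0.9092² = 1.210.
Ratio = 10.59/1.210 = cos²(24.6°)/cos²(72.1°) ≈ 8.75.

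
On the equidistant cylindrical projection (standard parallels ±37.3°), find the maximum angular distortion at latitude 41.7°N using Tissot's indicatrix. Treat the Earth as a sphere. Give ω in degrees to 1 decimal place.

3.6°

With standard parallel φ₀ = 37.3°, the equirectangular projection gives x = Rλ cos φ₀, y = Rφ, so h = 1 and k = cos 37.3° / cos φ.
At 41.7°: h = 1.000, k = 1.065; principal scales a = 1.065, b = 1.000.
sin(ω/2) = (a − b)/(a + b) = 0.06541/2.065 = 0.03167, so ω = 2 arcsin(0.03167) ≈ 3.6°.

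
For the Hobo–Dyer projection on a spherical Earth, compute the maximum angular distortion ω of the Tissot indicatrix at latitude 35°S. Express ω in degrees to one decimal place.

3.7°

Hobo–Dyer is a cylindrical equal-area projection with standard parallels at ±37.5°. Cylindrical equal-area (φ₀ = 37.5°): h = cos φ / cos 37.5° along meridians, k = cos 37.5° / cos φ along parallels; h·k = 1.
At 35°: h = 1.033, k = 0.9685; principal scales a = 1.033, b = 0.9685.
sin(ω/2) = (a − b)/(a + b) = 0.06401/2.001 = 0.03199, so ω = 2 arcsin(0.03199) ≈ 3.7°.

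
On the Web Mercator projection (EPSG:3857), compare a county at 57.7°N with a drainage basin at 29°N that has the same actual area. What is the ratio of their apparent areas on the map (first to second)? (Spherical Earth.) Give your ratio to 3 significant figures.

2.68

Mercator areal scale is sec²φ.
At 57.7°: sec²(57.7°) = 1/0.5344² = 3.502.
At 29°: sec²(29°) = 1/0.8746² = 1.307.
Ratio = 3.502/1.307 = cos²(29°)/cos²(57.7°) ≈ 2.68.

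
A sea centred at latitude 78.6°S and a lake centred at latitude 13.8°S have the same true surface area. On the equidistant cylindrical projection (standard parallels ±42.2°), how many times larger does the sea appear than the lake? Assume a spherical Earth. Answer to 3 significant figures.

In the equirectangular projection with standard parallel φ₀ = 42.2° (x = Rλ cos φ₀, y = Rφ), meridians are true-scale (h = 1) and the parallel scale is k = cos φ₀ / cos φ.
Areal scale at 78.6°: h·k = 1.000 × 3.748 = 3.748.
Areal scale at 13.8°: h·k = 1.000 × 0.7628 = 0.7628.
Ratio = 3.748/0.7628 ≈ 4.91.

4.91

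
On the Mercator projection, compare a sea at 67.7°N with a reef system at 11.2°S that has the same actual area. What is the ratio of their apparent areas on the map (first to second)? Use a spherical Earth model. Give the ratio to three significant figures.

On Mercator, area is exaggerated by sec²φ = 1/cos²φ.
At 67.7°: sec²(67.7°) = 1/0.3795² = 6.945.
At 11.2°: sec²(11.2°) = 1/0.9810² = 1.039.
Ratio = 6.945/1.039 = cos²(11.2°)/cos²(67.7°) ≈ 6.68.

6.68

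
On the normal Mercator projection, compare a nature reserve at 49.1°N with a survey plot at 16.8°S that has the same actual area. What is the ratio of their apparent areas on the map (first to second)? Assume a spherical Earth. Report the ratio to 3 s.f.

2.14

On Mercator, area is exaggerated by sec²φ = 1/cos²φ.
At 49.1°: sec²(49.1°) = 1/0.6547² = 2.333.
At 16.8°: sec²(16.8°) = 1/0.9573² = 1.091.
Ratio = 2.333/1.091 = cos²(16.8°)/cos²(49.1°) ≈ 2.14.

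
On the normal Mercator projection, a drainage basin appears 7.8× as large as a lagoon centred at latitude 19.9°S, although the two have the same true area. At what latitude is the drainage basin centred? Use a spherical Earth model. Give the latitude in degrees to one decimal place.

On Mercator, (apparent₁)/(apparent₂) = sec²φ₁ / sec²φ₂ when true areas are equal.
cos²φ₂ / cos²φ₁ = 7.8  ⇒  cos φ₁ = cos 19.9° / √7.8 = 0.9403/2.793 = 0.3367.
φ₁ = arccos(0.3367) ≈ 70.3°.

70.3°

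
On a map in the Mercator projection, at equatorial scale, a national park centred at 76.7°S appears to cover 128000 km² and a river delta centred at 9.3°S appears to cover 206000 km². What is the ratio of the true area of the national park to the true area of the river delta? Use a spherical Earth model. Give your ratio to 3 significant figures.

0.0338

On Mercator the areal scale is sec²φ, so true area = apparent × cos²φ.
True area of national park: 128000 × cos²(76.7°) = 128000 × 0.05292 = 6774 km².
True area of river delta: 206000 × cos²(9.3°) = 206000 × 0.9739 = 200600 km².
Ratio = 6774 / 200600 ≈ 0.0338.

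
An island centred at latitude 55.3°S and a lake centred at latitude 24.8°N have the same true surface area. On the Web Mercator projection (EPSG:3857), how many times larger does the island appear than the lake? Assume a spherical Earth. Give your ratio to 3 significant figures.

2.54

On Mercator, area is exaggerated by sec²φ = 1/cos²φ.
At 55.3°: sec²(55.3°) = 1/0.5693² = 3.086.
At 24.8°: sec²(24.8°) = 1/0.9078² = 1.214.
Ratio = 3.086/1.214 = cos²(24.8°)/cos²(55.3°) ≈ 2.54.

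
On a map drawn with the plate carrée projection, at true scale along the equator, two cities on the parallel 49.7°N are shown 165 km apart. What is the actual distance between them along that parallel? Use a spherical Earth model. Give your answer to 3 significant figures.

107 km

Plate carrée maps x = Rλ, y = Rφ. The meridian scale is h = 1 and the parallel scale is k = 1/cos φ = sec φ.
Along the parallel at 49.7°, map distances are exaggerated by k = sec 49.7° = 1.546.
True distance = 165 / 1.546 = 165 × cos 49.7° ≈ 107 km.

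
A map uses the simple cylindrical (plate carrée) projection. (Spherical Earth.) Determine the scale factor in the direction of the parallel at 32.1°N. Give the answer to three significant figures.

In the plate carrée (x = Rλ, y = Rφ), meridians are true-scale (h = 1) and parallels are stretched by k = sec φ.
k = 1/cos 32.1° = 1/0.8471 = 1.180.

1.18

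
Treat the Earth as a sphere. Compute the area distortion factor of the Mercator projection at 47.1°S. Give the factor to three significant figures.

2.16

Mercator is conformal, so the point scale is isotropic: h = k = sec φ = 1/cos φ.
Areal scale = k² = sec²φ = 1/cos²(47.1°) = 1/0.6807² = 2.158.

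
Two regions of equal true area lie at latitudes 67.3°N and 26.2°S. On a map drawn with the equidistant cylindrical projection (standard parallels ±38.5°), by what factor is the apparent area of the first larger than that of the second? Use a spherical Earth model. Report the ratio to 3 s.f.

2.33

With standard parallel φ₀ = 38.5°, the equirectangular projection gives x = Rλ cos φ₀, y = Rφ, so h = 1 and k = cos 38.5° / cos φ.
Areal scale at 67.3°: h·k = 1.000 × 2.028 = 2.028.
Areal scale at 26.2°: h·k = 1.000 × 0.8722 = 0.8722.
Ratio = 2.028/0.8722 ≈ 2.33.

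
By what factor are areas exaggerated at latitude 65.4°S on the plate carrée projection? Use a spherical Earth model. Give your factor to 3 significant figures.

For the equirectangular projection with φ₀ = 0 (plate carrée), h = 1 along meridians and k = sec φ along parallels.
Areal scale = h·k = 1 × sec φ; at 65.4°, h = 1.000, k = 2.402, so h·k = 2.402.

2.40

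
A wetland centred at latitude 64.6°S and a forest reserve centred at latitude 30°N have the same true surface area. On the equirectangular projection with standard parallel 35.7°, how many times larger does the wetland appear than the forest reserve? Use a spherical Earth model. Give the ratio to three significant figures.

In the equirectangular projection with standard parallel φ₀ = 35.7° (x = Rλ cos φ₀, y = Rφ), meridians are true-scale (h = 1) and the parallel scale is k = cos φ₀ / cos φ.
Areal scale at 64.6°: h·k = 1.000 × 1.893 = 1.893.
Areal scale at 30°: h·k = 1.000 × 0.9377 = 0.9377.
Ratio = 1.893/0.9377 ≈ 2.02.

2.02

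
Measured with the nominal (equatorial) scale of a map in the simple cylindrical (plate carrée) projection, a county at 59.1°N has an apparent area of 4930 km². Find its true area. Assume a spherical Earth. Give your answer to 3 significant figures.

For the equirectangular projection with φ₀ = 0 (plate carrée), h = 1 along meridians and k = sec φ along parallels.
Areal scale = h·k = 1 × sec φ; at 59.1°, h = 1.000, k = 1.947, so h·k = 1.947.
True area = apparent / (areal scale) = 4930 / 1.947 ≈ 2530 km².

2530 km²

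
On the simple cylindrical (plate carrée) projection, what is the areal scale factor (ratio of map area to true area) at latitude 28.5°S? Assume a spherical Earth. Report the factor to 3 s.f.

For the equirectangular projection with φ₀ = 0 (plate carrée), h = 1 along meridians and k = sec φ along parallels.
Areal scale = h·k = 1 × sec φ; at 28.5°, h = 1.000, k = 1.138, so h·k = 1.138.

1.14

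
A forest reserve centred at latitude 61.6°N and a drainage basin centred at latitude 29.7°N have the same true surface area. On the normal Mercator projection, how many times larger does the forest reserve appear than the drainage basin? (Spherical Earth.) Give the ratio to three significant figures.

3.34

Mercator is conformal with k = sec φ, so areal scale = k² = sec²φ.
At 61.6°: sec²(61.6°) = 1/0.4756² = 4.421.
At 29.7°: sec²(29.7°) = 1/0.8686² = 1.325.
Ratio = 4.421/1.325 = cos²(29.7°)/cos²(61.6°) ≈ 3.34.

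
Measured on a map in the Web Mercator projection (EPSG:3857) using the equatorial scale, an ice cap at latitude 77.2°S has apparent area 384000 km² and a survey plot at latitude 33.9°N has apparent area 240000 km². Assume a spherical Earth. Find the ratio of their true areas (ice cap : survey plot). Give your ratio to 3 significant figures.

On Mercator the areal scale is sec²φ, so true area = apparent × cos²φ.
True area of ice cap: 384000 × cos²(77.2°) = 384000 × 0.04908 = 18850 km².
True area of survey plot: 240000 × cos²(33.9°) = 240000 × 0.6889 = 165300 km².
Ratio = 18850 / 165300 ≈ 0.114.

0.114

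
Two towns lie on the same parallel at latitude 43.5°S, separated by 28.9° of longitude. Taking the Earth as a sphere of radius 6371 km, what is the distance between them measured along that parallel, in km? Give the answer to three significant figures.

2330 km

Arc length along a parallel = R cos φ · Δλ (with Δλ in radians).
= 6371 × cos 43.5° × (28.9° × π/180) = 6371 × 0.7254 × 0.5044 ≈ 2330 km.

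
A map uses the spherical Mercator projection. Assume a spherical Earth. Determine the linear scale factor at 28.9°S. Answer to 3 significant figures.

For Mercator, h = k = sec φ (a conformal cylindrical projection has a single point scale, 1/cos φ).
k = 1/cos 28.9° = 1/0.8755 = 1.142.

1.14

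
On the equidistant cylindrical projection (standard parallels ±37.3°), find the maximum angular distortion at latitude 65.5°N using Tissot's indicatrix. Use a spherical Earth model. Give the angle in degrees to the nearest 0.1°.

36.7°

The equidistant cylindrical projection with φ₀ = 37.3° has h = 1 (meridians true) and k = cos φ₀ / cos φ along parallels.
At 65.5°: h = 1.000, k = 1.918; principal scales a = 1.918, b = 1.000.
sin(ω/2) = (a − b)/(a + b) = 0.9182/2.918 = 0.3147, so ω = 2 arcsin(0.3147) ≈ 36.7°.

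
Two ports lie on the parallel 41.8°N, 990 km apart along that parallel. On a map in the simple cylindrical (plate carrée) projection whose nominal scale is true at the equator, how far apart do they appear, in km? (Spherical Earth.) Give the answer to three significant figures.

In the plate carrée (x = Rλ, y = Rφ), meridians are true-scale (h = 1) and parallels are stretched by k = sec φ.
Along the parallel, k = sec 41.8° = 1/0.7455 = 1.341.
Map distance = 990 × 1.341 ≈ 1330 km.

1330 km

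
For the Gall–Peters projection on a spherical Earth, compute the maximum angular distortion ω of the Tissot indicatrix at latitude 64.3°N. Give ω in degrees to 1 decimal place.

53.9°

Gall–Peters is a cylindrical equal-area projection with standard parallels at ±45°. A cylindrical equal-area projection with standard parallel φ₀ has meridian scale h = cos φ / cos φ₀ and parallel scale k = cos φ₀ / cos φ (so areas are preserved, h·k = 1).
At 64.3°: h = 0.6133, k = 1.631; principal scales a = 1.631, b = 0.6133.
sin(ω/2) = (a − b)/(a + b) = 1.017/2.244 = 0.4534, so ω = 2 arcsin(0.4534) ≈ 53.9°.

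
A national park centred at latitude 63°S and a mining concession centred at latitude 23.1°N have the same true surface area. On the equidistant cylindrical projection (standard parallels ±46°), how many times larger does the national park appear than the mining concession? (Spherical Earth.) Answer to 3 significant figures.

2.03

In the equirectangular projection with standard parallel φ₀ = 46° (x = Rλ cos φ₀, y = Rφ), meridians are true-scale (h = 1) and the parallel scale is k = cos φ₀ / cos φ.
Areal scale at 63°: h·k = 1.000 × 1.530 = 1.530.
Areal scale at 23.1°: h·k = 1.000 × 0.7552 = 0.7552.
Ratio = 1.530/0.7552 ≈ 2.03.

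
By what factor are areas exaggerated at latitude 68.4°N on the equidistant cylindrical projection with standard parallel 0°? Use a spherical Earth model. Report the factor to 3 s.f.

Plate carrée maps x = Rλ, y = Rφ. The meridian scale is h = 1 and the parallel scale is k = 1/cos φ = sec φ.
Areal scale = h·k = 1 × sec φ; at 68.4°, h = 1.000, k = 2.716, so h·k = 2.716.

2.72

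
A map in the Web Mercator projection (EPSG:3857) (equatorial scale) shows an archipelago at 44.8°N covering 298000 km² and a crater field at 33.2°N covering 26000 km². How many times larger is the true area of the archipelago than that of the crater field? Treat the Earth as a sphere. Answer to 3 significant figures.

8.24

Mercator's areal exaggeration is sec²φ; hence true area = (apparent area) · cos²φ.
True area of archipelago: 298000 × cos²(44.8°) = 298000 × 0.5035 = 150000 km².
True area of crater field: 26000 × cos²(33.2°) = 26000 × 0.7002 = 18200 km².
Ratio = 150000 / 18200 ≈ 8.24.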